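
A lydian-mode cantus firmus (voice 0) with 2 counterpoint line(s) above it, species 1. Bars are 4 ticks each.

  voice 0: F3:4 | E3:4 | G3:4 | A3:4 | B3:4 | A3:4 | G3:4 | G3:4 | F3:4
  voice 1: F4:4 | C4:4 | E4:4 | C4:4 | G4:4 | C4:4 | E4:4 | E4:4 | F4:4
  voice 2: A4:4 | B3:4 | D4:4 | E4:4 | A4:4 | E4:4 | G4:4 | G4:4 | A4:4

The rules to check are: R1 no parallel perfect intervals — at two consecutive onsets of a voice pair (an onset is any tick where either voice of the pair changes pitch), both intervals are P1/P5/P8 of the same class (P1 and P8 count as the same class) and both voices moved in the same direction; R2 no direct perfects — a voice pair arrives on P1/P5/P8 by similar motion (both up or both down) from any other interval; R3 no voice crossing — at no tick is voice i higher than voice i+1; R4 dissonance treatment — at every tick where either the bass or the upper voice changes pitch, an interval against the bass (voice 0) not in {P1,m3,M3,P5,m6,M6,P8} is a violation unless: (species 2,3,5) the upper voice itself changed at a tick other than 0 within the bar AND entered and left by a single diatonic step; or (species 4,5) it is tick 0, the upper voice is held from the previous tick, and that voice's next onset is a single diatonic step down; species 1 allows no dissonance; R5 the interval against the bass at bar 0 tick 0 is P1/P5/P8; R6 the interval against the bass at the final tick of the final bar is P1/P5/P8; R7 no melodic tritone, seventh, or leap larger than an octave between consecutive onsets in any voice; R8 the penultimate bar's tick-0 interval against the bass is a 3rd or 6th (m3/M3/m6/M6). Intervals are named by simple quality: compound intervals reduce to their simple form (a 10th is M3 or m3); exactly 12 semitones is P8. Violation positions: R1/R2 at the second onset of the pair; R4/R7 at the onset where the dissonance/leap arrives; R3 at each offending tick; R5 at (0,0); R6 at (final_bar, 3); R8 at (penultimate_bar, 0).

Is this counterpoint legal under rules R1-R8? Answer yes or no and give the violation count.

bar 0: v0=F3 v1=F4 v2=A4 (M3)
bar 1: v0=E3 v1=C4 v2=B3 (P5)
bar 2: v0=G3 v1=E4 v2=D4 (P5)
bar 3: v0=A3 v1=C4 v2=E4 (P5)
bar 4: v0=B3 v1=G4 v2=A4 (m7)
bar 5: v0=A3 v1=C4 v2=E4 (P5)
bar 6: v0=G3 v1=E4 v2=G4 (P8)
bar 7: v0=G3 v1=E4 v2=G4 (P8)
bar 8: v0=F3 v1=F4 v2=A4 (M3)
  R5 @ bar0.0: opens on M3
  R2 @ bar1.0: F3/A4 M3 -> E3/B3 P5 similar
  R3 @ bar1.0: C4 above B3
  R7 @ bar1.0: A4->B3 leap 10st
  R3 @ bar1.1: C4 above B3
  R3 @ bar1.2: C4 above B3
  R3 @ bar1.3: C4 above B3
  R1 @ bar2.0: E3/B3 P5 -> G3/D4 P5 similar
  R3 @ bar2.0: E4 above D4
  R3 @ bar2.1: E4 above D4
  R3 @ bar2.2: E4 above D4
  R3 @ bar2.3: E4 above D4
  R1 @ bar3.0: G3/D4 P5 -> A3/E4 P5 similar
  R4 @ bar4.0: B3/A4 m7 untreated
  R2 @ bar5.0: B3/A4 m7 -> A3/E4 P5 similar
  R8 @ bar7.0: penult P8 not 3rd/6th
  R6 @ bar8.3: closes on M3

No (17 violations)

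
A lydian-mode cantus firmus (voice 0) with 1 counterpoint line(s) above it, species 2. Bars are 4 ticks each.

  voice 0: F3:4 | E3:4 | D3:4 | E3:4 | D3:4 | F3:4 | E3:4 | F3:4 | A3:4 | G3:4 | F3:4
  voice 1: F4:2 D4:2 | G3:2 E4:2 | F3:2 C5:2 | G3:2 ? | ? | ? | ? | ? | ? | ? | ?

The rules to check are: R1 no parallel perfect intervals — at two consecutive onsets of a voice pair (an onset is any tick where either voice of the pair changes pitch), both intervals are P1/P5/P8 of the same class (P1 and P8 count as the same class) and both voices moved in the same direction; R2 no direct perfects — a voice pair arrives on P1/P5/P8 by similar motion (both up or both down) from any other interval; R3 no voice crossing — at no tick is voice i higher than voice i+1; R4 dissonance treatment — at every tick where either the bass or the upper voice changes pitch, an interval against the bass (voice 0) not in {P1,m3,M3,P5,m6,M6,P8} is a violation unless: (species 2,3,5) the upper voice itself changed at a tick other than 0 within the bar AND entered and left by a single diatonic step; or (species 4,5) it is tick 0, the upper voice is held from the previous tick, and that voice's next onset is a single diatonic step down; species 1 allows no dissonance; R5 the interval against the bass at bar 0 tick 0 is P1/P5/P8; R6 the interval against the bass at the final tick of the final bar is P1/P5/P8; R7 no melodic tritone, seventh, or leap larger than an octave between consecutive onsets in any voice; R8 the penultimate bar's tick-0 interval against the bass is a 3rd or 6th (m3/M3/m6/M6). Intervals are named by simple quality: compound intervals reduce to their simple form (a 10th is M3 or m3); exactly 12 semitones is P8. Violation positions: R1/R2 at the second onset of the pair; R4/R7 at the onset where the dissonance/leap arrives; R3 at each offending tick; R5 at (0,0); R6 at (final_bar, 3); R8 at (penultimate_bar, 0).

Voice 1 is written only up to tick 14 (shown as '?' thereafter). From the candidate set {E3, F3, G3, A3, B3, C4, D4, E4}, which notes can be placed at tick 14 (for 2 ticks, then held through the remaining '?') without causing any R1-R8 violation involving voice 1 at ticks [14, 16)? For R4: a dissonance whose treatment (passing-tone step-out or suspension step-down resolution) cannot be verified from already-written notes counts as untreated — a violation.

{B3, C4, E3, E4, G3}

E3: legal
F3: violates R4
G3: legal
A3: violates R4
B3: legal
C4: legal
D4: violates R4
E4: legal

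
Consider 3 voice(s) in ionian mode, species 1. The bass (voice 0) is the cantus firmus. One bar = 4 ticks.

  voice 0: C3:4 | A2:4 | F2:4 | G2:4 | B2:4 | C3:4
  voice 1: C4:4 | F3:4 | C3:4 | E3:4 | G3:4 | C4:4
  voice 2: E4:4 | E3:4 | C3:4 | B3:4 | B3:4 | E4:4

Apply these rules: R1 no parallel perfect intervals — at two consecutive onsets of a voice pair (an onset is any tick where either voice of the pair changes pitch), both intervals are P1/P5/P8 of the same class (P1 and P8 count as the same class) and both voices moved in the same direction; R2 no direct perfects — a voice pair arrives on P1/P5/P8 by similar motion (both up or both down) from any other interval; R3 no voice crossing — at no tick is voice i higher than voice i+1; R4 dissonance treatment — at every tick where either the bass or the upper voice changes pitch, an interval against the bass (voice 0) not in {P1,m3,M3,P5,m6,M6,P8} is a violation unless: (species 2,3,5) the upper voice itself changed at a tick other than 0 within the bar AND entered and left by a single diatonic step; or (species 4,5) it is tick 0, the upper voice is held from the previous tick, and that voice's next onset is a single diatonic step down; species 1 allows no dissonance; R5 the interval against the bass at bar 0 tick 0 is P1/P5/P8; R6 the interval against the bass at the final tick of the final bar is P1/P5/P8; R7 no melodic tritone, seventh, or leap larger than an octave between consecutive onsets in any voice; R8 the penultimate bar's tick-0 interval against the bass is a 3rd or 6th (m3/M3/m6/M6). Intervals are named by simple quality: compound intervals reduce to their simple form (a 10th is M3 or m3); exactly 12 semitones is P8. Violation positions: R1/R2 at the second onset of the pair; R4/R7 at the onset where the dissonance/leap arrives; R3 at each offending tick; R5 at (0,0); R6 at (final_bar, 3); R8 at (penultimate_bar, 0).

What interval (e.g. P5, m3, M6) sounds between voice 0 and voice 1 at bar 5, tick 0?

voice 0=C3 voice 1=C4 -> P8

P8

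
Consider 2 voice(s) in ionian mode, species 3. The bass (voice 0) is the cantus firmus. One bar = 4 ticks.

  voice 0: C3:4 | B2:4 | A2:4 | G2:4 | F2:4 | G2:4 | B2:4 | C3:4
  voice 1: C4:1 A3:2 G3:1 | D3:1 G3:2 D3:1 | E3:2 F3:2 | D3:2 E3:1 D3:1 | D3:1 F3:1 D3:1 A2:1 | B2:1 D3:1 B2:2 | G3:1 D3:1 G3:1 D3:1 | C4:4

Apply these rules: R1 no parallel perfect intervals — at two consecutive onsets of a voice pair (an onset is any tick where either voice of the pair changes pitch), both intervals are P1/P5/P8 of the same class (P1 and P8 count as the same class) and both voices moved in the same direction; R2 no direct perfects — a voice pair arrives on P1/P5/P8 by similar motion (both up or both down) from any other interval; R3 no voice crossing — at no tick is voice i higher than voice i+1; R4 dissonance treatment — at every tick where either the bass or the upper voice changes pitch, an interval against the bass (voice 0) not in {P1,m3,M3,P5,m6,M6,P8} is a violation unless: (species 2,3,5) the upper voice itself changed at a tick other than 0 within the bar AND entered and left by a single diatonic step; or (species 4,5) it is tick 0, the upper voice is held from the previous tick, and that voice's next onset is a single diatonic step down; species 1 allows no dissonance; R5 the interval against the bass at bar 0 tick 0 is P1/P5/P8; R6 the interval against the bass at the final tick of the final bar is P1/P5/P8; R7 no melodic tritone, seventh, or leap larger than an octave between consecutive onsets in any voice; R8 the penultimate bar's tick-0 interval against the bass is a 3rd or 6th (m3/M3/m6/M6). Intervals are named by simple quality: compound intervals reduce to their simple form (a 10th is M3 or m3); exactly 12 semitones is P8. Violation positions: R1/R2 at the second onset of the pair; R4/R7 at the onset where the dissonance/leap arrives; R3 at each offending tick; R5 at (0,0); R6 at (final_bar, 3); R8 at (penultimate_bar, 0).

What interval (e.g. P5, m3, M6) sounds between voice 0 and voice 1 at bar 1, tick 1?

voice 0=B2 voice 1=G3 -> m6

m6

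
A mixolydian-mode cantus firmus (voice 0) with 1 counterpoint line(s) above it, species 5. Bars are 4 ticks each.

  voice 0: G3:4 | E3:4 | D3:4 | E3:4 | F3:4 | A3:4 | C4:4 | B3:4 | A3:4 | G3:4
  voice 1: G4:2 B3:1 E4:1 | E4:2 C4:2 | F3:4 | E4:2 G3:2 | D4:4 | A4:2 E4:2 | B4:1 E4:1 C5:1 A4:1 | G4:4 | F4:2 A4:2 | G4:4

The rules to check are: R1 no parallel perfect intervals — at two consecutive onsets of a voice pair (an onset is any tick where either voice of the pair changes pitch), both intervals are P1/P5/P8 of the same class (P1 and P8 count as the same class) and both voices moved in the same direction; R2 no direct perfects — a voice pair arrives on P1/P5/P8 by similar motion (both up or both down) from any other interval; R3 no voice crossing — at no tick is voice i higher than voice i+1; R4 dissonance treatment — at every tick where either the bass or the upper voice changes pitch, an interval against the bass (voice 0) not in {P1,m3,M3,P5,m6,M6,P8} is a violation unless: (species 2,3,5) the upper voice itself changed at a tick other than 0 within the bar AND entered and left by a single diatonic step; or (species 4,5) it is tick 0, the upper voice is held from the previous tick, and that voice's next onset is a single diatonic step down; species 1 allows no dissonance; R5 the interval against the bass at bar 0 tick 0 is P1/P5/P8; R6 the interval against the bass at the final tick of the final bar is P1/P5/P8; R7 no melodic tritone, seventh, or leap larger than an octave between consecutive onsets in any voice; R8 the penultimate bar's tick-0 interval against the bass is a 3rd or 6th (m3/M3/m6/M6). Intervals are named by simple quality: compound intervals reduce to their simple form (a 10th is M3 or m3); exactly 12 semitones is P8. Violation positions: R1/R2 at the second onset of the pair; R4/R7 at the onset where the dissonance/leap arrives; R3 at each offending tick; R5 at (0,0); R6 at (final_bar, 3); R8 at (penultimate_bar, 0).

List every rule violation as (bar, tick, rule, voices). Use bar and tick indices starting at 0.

bar 0: v0=G3 v1=G4 downbeat P8
bar 1: v0=E3 v1=E4 downbeat P8
bar 2: v0=D3 v1=F3 downbeat m3
bar 3: v0=E3 v1=E4 downbeat P8
bar 4: v0=F3 v1=D4 downbeat M6
bar 5: v0=A3 v1=A4 downbeat P8
bar 6: v0=C4 v1=B4 downbeat M7
bar 7: v0=B3 v1=G4 downbeat m6
bar 8: v0=A3 v1=F4 downbeat m6
bar 9: v0=G3 v1=G4 downbeat P8
  -> R2 @ bar 3 tick 0 v(0, 1): D3/F3 m3 -> E3/E4 P8 similar
  -> R7 @ bar 3 tick 0 v(1,): F3->E4 leap 11st
  -> R2 @ bar 5 tick 0 v(0, 1): F3/D4 M6 -> A3/A4 P8 similar
  -> R4 @ bar 6 tick 0 v(0, 1): C4/B4 M7 untreated
  -> R1 @ bar 9 tick 0 v(0, 1): A3/A4 P8 -> G3/G4 P8 similar

(3, 0, R2, (0, 1))
(3, 0, R7, (1,))
(5, 0, R2, (0, 1))
(6, 0, R4, (0, 1))
(9, 0, R1, (0, 1))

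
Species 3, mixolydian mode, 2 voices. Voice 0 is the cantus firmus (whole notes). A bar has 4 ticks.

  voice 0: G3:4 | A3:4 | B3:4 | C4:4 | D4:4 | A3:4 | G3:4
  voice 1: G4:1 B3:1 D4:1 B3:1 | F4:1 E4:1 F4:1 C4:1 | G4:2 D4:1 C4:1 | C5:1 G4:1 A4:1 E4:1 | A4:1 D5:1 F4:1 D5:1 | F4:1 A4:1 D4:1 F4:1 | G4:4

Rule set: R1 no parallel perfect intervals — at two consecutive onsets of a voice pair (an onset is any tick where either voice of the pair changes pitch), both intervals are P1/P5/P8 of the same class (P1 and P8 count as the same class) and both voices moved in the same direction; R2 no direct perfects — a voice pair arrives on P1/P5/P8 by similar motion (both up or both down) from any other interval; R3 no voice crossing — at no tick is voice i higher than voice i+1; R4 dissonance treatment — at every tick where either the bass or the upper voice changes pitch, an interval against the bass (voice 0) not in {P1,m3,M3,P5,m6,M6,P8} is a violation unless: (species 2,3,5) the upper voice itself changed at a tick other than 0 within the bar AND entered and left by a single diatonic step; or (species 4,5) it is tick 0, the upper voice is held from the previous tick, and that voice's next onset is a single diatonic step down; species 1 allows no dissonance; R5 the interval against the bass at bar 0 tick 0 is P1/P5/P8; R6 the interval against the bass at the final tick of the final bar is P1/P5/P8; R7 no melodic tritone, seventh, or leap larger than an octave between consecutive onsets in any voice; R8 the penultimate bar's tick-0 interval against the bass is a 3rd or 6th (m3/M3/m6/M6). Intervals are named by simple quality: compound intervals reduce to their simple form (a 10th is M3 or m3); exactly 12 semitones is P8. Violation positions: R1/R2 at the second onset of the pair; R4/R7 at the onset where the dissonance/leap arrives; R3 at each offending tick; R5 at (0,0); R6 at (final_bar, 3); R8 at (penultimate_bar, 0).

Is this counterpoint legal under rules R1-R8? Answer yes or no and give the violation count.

No (5 violations)

bar 0: v0=G3 v1=G4 (P8)
bar 1: v0=A3 v1=F4 (m6)
bar 2: v0=B3 v1=G4 (m6)
bar 3: v0=C4 v1=C5 (P8)
bar 4: v0=D4 v1=A4 (P5)
bar 5: v0=A3 v1=F4 (m6)
bar 6: v0=G3 v1=G4 (P8)
  R7 @ bar1.0: B3->F4 leap 6st
  R4 @ bar2.3: B3/C4 m2 untreated
  R2 @ bar3.0: B3/C4 m2 -> C4/C5 P8 similar
  R2 @ bar4.0: C4/E4 M3 -> D4/A4 P5 similar
  R4 @ bar5.2: A3/D4 P4 untreated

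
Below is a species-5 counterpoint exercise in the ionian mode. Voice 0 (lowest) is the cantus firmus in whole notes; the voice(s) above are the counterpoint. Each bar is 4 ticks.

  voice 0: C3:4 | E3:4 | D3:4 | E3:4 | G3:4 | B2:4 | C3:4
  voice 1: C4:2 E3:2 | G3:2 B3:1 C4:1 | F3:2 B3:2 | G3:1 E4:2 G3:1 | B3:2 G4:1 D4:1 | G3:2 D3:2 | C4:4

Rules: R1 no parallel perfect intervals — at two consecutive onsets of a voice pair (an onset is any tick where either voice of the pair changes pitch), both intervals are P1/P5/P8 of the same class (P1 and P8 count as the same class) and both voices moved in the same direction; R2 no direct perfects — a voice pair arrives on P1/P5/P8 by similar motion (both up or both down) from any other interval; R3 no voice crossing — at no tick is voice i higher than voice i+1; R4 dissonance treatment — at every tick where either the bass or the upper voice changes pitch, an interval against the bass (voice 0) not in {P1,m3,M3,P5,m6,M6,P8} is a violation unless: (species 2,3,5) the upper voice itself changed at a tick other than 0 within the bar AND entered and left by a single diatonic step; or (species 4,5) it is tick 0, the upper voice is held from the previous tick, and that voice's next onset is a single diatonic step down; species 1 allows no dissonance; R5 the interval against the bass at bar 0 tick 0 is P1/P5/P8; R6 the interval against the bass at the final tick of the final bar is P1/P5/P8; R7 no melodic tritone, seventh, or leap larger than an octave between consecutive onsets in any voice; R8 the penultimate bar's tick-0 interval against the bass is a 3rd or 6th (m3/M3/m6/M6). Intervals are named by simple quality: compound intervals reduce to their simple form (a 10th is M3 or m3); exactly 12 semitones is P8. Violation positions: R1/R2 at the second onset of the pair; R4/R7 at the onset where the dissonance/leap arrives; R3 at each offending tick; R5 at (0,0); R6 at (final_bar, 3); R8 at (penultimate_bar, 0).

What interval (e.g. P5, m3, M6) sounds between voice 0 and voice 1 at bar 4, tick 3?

voice 0=G3 voice 1=D4 -> P5

P5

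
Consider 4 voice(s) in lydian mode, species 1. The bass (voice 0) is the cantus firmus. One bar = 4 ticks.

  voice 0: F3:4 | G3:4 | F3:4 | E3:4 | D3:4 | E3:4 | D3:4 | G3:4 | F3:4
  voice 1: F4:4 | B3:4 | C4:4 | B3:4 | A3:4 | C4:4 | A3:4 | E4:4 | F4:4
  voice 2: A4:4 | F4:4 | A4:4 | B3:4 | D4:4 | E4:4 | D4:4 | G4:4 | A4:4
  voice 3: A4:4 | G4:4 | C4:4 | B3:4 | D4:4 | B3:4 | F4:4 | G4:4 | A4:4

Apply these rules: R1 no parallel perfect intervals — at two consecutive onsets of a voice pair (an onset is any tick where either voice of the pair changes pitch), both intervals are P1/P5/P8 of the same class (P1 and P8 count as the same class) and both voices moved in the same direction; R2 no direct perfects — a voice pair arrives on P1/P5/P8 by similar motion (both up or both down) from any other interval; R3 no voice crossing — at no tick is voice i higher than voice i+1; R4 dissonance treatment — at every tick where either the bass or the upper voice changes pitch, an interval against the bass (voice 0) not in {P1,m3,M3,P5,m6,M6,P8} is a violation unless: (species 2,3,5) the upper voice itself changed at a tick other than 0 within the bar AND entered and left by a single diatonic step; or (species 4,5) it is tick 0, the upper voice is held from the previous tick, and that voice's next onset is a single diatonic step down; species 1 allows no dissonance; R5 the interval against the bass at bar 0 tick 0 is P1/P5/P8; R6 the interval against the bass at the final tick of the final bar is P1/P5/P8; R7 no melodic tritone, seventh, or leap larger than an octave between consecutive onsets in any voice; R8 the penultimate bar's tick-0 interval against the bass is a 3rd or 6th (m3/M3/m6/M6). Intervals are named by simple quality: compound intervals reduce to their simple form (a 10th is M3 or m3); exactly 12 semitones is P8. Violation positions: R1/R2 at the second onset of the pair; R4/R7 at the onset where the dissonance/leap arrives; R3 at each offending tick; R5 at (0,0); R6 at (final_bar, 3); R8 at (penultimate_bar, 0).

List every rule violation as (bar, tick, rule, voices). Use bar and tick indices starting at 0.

(0, 0, R5, (0, 2))
(0, 0, R5, (0, 3))
(1, 0, R4, (0, 2))
(1, 0, R7, (1,))
(2, 0, R2, (0, 3))
(2, 0, R3, (2, 3))
(2, 1, R3, (2, 3))
(2, 2, R3, (2, 3))
(2, 3, R3, (2, 3))
(3, 0, R1, (0, 1))
(3, 0, R1, (0, 3))
(3, 0, R1, (1, 3))
(3, 0, R2, (0, 2))
(3, 0, R2, (1, 2))
(3, 0, R2, (2, 3))
(3, 0, R7, (2,))
(4, 0, R1, (0, 1))
(4, 0, R1, (2, 3))
(5, 0, R1, (0, 2))
(5, 0, R3, (2, 3))
(5, 1, R3, (2, 3))
(5, 2, R3, (2, 3))
(5, 3, R3, (2, 3))
(6, 0, R1, (0, 2))
(6, 0, R2, (0, 1))
(6, 0, R7, (3,))
(7, 0, R1, (0, 2))
(7, 0, R2, (0, 3))
(7, 0, R2, (2, 3))
(7, 0, R8, (0, 2))
(7, 0, R8, (0, 3))
(8, 0, R1, (2, 3))
(8, 3, R6, (0, 2))
(8, 3, R6, (0, 3))

bar 0: v0=F3 v1=F4 v2=A4 v3=A4 downbeat M3
bar 1: v0=G3 v1=B3 v2=F4 v3=G4 downbeat P8
bar 2: v0=F3 v1=C4 v2=A4 v3=C4 downbeat P5
bar 3: v0=E3 v1=B3 v2=B3 v3=B3 downbeat P5
bar 4: v0=D3 v1=A3 v2=D4 v3=D4 downbeat P8
bar 5: v0=E3 v1=C4 v2=E4 v3=B3 downbeat P5
bar 6: v0=D3 v1=A3 v2=D4 v3=F4 downbeat m3
bar 7: v0=G3 v1=E4 v2=G4 v3=G4 downbeat P8
bar 8: v0=F3 v1=F4 v2=A4 v3=A4 downbeat M3
  -> R5 @ bar 0 tick 0 v(0, 2): opens on M3
  -> R5 @ bar 0 tick 0 v(0, 3): opens on M3
  -> R4 @ bar 1 tick 0 v(0, 2): G3/F4 m7 untreated
  -> R7 @ bar 1 tick 0 v(1,): F4->B3 leap 6st
  -> R2 @ bar 2 tick 0 v(0, 3): G3/G4 P8 -> F3/C4 P5 similar
  -> R3 @ bar 2 tick 0 v(2, 3): A4 above C4
  -> R3 @ bar 2 tick 1 v(2, 3): A4 above C4
  -> R3 @ bar 2 tick 2 v(2, 3): A4 above C4
  -> R3 @ bar 2 tick 3 v(2, 3): A4 above C4
  -> R1 @ bar 3 tick 0 v(0, 1): F3/C4 P5 -> E3/B3 P5 similar
  -> R1 @ bar 3 tick 0 v(0, 3): F3/C4 P5 -> E3/B3 P5 similar
  -> R1 @ bar 3 tick 0 v(1, 3): C4/C4 P1 -> B3/B3 P1 similar
  -> R2 @ bar 3 tick 0 v(0, 2): F3/A4 M3 -> E3/B3 P5 similar
  -> R2 @ bar 3 tick 0 v(1, 2): C4/A4 M6 -> B3/B3 P1 similar
  -> R2 @ bar 3 tick 0 v(2, 3): A4/C4 M6 -> B3/B3 P1 similar
  -> R7 @ bar 3 tick 0 v(2,): A4->B3 leap 10st
  -> R1 @ bar 4 tick 0 v(0, 1): E3/B3 P5 -> D3/A3 P5 similar
  -> R1 @ bar 4 tick 0 v(2, 3): B3/B3 P1 -> D4/D4 P1 similar
  -> R1 @ bar 5 tick 0 v(0, 2): D3/D4 P8 -> E3/E4 P8 similar
  -> R3 @ bar 5 tick 0 v(2, 3): E4 above B3
  -> R3 @ bar 5 tick 1 v(2, 3): E4 above B3
  -> R3 @ bar 5 tick 2 v(2, 3): E4 above B3
  -> R3 @ bar 5 tick 3 v(2, 3): E4 above B3
  -> R1 @ bar 6 tick 0 v(0, 2): E3/E4 P8 -> D3/D4 P8 similar
  -> R2 @ bar 6 tick 0 v(0, 1): E3/C4 m6 -> D3/A3 P5 similar
  -> R7 @ bar 6 tick 0 v(3,): B3->F4 leap 6st
  -> R1 @ bar 7 tick 0 v(0, 2): D3/D4 P8 -> G3/G4 P8 similar
  -> R2 @ bar 7 tick 0 v(0, 3): D3/F4 m3 -> G3/G4 P8 similar
  -> R2 @ bar 7 tick 0 v(2, 3): D4/F4 m3 -> G4/G4 P1 similar
  -> R8 @ bar 7 tick 0 v(0, 2): penult P8 not 3rd/6th
  -> R8 @ bar 7 tick 0 v(0, 3): penult P8 not 3rd/6th
  -> R1 @ bar 8 tick 0 v(2, 3): G4/G4 P1 -> A4/A4 P1 similar
  -> R6 @ bar 8 tick 3 v(0, 2): closes on M3
  -> R6 @ bar 8 tick 3 v(0, 3): closes on M3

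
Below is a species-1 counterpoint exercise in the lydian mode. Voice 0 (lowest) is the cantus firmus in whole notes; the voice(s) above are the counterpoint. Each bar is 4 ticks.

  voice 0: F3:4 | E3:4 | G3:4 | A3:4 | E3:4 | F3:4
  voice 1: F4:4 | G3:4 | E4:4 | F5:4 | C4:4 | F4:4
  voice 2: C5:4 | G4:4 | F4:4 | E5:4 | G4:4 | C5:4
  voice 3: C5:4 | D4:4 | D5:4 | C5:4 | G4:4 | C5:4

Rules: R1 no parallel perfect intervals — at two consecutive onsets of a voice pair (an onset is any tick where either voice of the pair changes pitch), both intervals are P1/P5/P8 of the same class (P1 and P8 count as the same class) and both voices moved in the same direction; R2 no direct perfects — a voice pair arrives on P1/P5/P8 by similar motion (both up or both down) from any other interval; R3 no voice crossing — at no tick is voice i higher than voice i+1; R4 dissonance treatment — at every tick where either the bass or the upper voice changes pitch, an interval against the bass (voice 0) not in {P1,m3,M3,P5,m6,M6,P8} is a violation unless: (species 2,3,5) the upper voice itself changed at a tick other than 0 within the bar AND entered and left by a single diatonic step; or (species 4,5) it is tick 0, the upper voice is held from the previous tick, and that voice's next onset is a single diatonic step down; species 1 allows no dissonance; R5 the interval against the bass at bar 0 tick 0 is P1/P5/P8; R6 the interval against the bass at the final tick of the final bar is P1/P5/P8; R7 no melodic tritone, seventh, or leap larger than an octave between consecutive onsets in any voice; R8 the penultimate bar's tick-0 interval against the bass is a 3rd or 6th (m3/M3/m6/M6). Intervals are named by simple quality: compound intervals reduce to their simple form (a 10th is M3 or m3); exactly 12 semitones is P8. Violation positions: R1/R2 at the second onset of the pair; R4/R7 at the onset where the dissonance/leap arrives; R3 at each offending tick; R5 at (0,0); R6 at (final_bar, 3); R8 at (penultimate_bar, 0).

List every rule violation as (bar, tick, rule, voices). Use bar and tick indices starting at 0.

(1, 0, R1, (1, 3))
(1, 0, R2, (1, 2))
(1, 0, R3, (2, 3))
(1, 0, R4, (0, 3))
(1, 0, R7, (1,))
(1, 0, R7, (3,))
(1, 1, R3, (2, 3))
(1, 2, R3, (2, 3))
(1, 3, R3, (2, 3))
(2, 0, R2, (0, 3))
(2, 0, R4, (0, 2))
(3, 0, R2, (0, 2))
(3, 0, R3, (1, 2))
(3, 0, R3, (2, 3))
(3, 0, R7, (1,))
(3, 0, R7, (2,))
(3, 1, R3, (1, 2))
(3, 1, R3, (2, 3))
(3, 2, R3, (1, 2))
(3, 2, R3, (2, 3))
(3, 3, R3, (1, 2))
(3, 3, R3, (2, 3))
(4, 0, R2, (1, 2))
(4, 0, R2, (1, 3))
(4, 0, R2, (2, 3))
(4, 0, R7, (1,))
(5, 0, R1, (1, 2))
(5, 0, R1, (1, 3))
(5, 0, R1, (2, 3))
(5, 0, R2, (0, 1))
(5, 0, R2, (0, 2))
(5, 0, R2, (0, 3))

bar 0: v0=F3 v1=F4 v2=C5 v3=C5 downbeat P5
bar 1: v0=E3 v1=G3 v2=G4 v3=D4 downbeat m7
bar 2: v0=G3 v1=E4 v2=F4 v3=D5 downbeat P5
bar 3: v0=A3 v1=F5 v2=E5 v3=C5 downbeat m3
bar 4: v0=E3 v1=C4 v2=G4 v3=G4 downbeat m3
bar 5: v0=F3 v1=F4 v2=C5 v3=C5 downbeat P5
  -> R1 @ bar 1 tick 0 v(1, 3): F4/C5 P5 -> G3/D4 P5 similar
  -> R2 @ bar 1 tick 0 v(1, 2): F4/C5 P5 -> G3/G4 P8 similar
  -> R3 @ bar 1 tick 0 v(2, 3): G4 above D4
  -> R4 @ bar 1 tick 0 v(0, 3): E3/D4 m7 untreated
  -> R7 @ bar 1 tick 0 v(1,): F4->G3 leap 10st
  -> R7 @ bar 1 tick 0 v(3,): C5->D4 leap 10st
  -> R3 @ bar 1 tick 1 v(2, 3): G4 above D4
  -> R3 @ bar 1 tick 2 v(2, 3): G4 above D4
  -> R3 @ bar 1 tick 3 v(2, 3): G4 above D4
  -> R2 @ bar 2 tick 0 v(0, 3): E3/D4 m7 -> G3/D5 P5 similar
  -> R4 @ bar 2 tick 0 v(0, 2): G3/F4 m7 untreated
  -> R2 @ bar 3 tick 0 v(0, 2): G3/F4 m7 -> A3/E5 P5 similar
  -> R3 @ bar 3 tick 0 v(1, 2): F5 above E5
  -> R3 @ bar 3 tick 0 v(2, 3): E5 above C5
  -> R7 @ bar 3 tick 0 v(1,): E4->F5 leap 13st
  -> R7 @ bar 3 tick 0 v(2,): F4->E5 leap 11st
  -> R3 @ bar 3 tick 1 v(1, 2): F5 above E5
  -> R3 @ bar 3 tick 1 v(2, 3): E5 above C5
  -> R3 @ bar 3 tick 2 v(1, 2): F5 above E5
  -> R3 @ bar 3 tick 2 v(2, 3): E5 above C5
  -> R3 @ bar 3 tick 3 v(1, 2): F5 above E5
  -> R3 @ bar 3 tick 3 v(2, 3): E5 above C5
  -> R2 @ bar 4 tick 0 v(1, 2): F5/E5 m2 -> C4/G4 P5 similar
  -> R2 @ bar 4 tick 0 v(1, 3): F5/C5 P4 -> C4/G4 P5 similar
  -> R2 @ bar 4 tick 0 v(2, 3): E5/C5 M3 -> G4/G4 P1 similar
  -> R7 @ bar 4 tick 0 v(1,): F5->C4 leap 17st
  -> R1 @ bar 5 tick 0 v(1, 2): C4/G4 P5 -> F4/C5 P5 similar
  -> R1 @ bar 5 tick 0 v(1, 3): C4/G4 P5 -> F4/C5 P5 similar
  -> R1 @ bar 5 tick 0 v(2, 3): G4/G4 P1 -> C5/C5 P1 similar
  -> R2 @ bar 5 tick 0 v(0, 1): E3/C4 m6 -> F3/F4 P8 similar
  -> R2 @ bar 5 tick 0 v(0, 2): E3/G4 m3 -> F3/C5 P5 similar
  -> R2 @ bar 5 tick 0 v(0, 3): E3/G4 m3 -> F3/C5 P5 similar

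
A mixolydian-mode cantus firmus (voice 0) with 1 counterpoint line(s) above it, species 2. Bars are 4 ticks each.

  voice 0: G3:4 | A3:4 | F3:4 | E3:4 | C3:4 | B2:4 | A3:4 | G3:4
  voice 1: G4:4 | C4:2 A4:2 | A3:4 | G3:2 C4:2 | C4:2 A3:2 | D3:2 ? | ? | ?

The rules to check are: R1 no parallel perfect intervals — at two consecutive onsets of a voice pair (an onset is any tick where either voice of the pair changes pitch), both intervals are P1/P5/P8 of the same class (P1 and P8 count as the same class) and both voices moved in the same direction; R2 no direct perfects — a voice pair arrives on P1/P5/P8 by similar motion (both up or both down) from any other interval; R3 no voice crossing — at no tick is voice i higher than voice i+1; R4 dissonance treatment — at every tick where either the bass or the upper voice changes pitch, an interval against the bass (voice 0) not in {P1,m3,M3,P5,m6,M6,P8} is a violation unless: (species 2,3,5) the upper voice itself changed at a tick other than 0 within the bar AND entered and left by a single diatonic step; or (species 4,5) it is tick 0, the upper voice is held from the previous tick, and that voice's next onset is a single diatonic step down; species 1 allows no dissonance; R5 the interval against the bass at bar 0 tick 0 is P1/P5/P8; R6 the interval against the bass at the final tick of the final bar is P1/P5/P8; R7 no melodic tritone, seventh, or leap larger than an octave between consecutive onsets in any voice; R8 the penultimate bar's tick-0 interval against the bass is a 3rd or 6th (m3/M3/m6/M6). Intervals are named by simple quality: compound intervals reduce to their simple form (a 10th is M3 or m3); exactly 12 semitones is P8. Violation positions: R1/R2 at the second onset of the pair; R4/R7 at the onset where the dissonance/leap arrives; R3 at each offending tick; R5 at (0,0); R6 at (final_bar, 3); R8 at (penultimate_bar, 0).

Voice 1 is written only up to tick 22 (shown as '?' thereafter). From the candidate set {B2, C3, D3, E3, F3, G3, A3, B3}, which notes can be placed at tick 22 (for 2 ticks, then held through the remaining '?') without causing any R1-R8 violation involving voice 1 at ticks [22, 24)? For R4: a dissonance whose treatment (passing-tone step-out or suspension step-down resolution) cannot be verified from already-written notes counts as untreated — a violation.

{B2, B3, D3, G3}

B2: legal
C3: violates R4
D3: legal
E3: violates R4
F3: violates R4
G3: legal
A3: violates R4
B3: legal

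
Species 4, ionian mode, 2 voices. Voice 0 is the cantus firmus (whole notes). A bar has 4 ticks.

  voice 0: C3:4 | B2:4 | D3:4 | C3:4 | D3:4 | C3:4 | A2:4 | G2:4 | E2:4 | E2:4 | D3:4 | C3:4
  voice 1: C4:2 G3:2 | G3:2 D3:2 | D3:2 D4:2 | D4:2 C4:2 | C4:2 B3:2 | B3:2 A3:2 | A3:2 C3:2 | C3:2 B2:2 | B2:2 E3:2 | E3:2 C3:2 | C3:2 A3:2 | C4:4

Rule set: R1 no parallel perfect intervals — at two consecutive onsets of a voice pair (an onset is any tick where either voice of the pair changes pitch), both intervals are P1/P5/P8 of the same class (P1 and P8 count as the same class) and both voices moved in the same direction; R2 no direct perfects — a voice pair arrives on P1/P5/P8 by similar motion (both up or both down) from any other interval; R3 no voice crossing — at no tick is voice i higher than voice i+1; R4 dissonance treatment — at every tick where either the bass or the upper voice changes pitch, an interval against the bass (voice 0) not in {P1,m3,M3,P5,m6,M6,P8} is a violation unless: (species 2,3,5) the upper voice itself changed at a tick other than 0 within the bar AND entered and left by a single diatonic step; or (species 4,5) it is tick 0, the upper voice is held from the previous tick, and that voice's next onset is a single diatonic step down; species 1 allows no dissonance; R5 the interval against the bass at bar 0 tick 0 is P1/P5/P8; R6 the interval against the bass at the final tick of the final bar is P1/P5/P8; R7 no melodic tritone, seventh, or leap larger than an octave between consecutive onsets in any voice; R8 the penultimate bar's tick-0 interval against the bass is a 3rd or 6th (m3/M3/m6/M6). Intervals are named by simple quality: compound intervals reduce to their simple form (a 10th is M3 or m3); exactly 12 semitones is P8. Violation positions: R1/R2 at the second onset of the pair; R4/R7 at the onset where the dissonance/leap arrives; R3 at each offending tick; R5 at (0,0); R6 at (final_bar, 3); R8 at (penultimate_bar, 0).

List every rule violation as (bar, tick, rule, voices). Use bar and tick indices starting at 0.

(10, 0, R3, (0, 1))
(10, 0, R4, (0, 1))
(10, 0, R7, (0,))
(10, 0, R8, (0, 1))
(10, 1, R3, (0, 1))

bar 0: v0=C3 v1=C4 downbeat P8
bar 1: v0=B2 v1=G3 downbeat m6
bar 2: v0=D3 v1=D3 downbeat P1
bar 3: v0=C3 v1=D4 downbeat M2
bar 4: v0=D3 v1=C4 downbeat m7
bar 5: v0=C3 v1=B3 downbeat M7
bar 6: v0=A2 v1=A3 downbeat P8
bar 7: v0=G2 v1=C3 downbeat P4
bar 8: v0=E2 v1=B2 downbeat P5
bar 9: v0=E2 v1=E3 downbeat P8
bar 10: v0=D3 v1=C3 downbeat M2
bar 11: v0=C3 v1=C4 downbeat P8
  -> R3 @ bar 10 tick 0 v(0, 1): D3 above C3
  -> R4 @ bar 10 tick 0 v(0, 1): D3/C3 M2 untreated
  -> R7 @ bar 10 tick 0 v(0,): E2->D3 leap 10st
  -> R8 @ bar 10 tick 0 v(0, 1): penult M2 not 3rd/6th
  -> R3 @ bar 10 tick 1 v(0, 1): D3 above C3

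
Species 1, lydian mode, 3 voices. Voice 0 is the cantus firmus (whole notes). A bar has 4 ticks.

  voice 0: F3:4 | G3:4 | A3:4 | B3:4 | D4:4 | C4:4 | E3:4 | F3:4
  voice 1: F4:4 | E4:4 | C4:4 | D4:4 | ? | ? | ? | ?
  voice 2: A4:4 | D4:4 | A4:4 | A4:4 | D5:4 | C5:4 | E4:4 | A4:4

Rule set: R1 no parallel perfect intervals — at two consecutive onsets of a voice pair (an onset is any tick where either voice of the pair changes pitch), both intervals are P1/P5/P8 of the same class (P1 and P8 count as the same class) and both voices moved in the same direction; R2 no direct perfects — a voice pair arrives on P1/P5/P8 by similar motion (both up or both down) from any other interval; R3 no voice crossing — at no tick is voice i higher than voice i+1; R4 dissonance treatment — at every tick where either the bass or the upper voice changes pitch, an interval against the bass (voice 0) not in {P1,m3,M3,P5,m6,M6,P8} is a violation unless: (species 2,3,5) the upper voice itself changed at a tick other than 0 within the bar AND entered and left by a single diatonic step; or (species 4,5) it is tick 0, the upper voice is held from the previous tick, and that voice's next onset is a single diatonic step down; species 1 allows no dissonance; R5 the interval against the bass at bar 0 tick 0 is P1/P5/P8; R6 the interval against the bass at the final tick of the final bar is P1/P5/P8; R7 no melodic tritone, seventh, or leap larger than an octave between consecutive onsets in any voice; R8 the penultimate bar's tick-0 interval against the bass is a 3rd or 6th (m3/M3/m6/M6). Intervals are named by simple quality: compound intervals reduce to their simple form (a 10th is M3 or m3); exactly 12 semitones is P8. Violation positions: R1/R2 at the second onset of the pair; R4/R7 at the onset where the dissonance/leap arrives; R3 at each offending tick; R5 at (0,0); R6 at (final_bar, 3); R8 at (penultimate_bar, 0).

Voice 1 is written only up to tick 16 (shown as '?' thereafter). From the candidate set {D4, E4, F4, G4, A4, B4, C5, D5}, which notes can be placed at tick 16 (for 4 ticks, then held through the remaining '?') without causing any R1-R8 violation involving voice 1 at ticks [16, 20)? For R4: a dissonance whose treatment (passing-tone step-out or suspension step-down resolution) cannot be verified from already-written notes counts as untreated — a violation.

D4: legal
E4: violates R4
F4: legal
G4: violates R1,R4
A4: violates R2
B4: legal
C5: violates R4,R7
D5: violates R2

{B4, D4, F4}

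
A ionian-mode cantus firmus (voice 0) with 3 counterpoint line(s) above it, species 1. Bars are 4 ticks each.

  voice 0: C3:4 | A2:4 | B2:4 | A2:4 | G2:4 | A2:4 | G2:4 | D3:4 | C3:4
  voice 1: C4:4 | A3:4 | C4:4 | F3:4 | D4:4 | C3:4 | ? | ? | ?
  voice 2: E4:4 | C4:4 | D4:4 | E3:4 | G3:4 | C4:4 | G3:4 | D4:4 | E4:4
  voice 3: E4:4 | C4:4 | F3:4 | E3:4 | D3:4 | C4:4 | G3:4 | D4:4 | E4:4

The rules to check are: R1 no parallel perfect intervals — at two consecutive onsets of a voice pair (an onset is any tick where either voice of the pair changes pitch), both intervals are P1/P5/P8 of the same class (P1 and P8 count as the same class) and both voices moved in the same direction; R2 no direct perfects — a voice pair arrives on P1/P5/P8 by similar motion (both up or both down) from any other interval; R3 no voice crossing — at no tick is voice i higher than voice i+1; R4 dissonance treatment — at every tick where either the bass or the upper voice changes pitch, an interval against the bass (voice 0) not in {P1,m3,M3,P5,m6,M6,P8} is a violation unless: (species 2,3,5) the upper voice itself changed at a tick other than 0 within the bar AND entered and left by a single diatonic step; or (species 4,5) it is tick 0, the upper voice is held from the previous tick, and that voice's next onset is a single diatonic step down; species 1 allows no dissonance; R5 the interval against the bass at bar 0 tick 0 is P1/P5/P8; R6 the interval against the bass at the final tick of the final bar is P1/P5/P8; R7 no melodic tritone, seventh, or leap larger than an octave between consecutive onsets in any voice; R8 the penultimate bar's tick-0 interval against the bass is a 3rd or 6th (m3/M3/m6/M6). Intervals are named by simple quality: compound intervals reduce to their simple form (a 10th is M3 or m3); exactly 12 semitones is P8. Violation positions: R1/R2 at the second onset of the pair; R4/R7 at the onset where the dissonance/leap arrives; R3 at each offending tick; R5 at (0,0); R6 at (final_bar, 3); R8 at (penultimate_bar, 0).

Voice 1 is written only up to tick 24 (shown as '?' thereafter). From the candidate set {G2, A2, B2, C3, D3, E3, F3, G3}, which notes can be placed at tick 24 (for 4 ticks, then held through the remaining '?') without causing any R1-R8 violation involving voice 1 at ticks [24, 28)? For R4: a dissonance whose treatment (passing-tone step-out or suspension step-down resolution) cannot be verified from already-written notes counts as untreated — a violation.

G2: violates R1,R2
A2: violates R4
B2: legal
C3: violates R4
D3: legal
E3: legal
F3: violates R4
G3: legal

{B2, D3, E3, G3}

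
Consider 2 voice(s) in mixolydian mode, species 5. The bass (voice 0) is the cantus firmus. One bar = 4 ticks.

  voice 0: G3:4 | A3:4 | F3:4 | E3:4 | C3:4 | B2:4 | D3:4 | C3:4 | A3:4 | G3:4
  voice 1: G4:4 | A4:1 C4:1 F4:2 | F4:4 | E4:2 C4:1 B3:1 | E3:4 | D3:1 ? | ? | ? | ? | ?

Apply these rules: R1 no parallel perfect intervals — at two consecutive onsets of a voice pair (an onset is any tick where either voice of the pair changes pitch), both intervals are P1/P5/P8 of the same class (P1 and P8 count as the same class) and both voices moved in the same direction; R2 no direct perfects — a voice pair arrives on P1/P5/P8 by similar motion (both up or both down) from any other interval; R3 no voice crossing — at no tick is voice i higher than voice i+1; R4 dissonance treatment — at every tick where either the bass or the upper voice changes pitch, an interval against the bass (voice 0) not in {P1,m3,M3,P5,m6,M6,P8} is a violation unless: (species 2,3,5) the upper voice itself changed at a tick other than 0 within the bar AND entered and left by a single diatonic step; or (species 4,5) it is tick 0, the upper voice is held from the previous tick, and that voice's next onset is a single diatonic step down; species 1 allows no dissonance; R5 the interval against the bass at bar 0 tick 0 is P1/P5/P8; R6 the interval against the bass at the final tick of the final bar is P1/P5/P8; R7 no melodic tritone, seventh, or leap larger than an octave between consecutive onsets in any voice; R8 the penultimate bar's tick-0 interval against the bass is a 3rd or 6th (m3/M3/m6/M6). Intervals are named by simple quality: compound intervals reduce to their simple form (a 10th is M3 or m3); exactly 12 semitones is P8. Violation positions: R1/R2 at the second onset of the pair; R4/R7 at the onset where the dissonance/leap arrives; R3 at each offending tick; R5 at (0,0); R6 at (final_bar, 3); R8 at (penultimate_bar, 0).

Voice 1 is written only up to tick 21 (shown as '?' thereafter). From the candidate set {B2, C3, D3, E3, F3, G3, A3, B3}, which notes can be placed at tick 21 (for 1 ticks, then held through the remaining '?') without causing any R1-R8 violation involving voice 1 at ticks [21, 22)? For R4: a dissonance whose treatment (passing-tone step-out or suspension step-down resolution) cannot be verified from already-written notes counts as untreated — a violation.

B2: legal
C3: violates R4
D3: legal
E3: violates R4
F3: violates R4
G3: legal
A3: violates R4
B3: legal

{B2, B3, D3, G3}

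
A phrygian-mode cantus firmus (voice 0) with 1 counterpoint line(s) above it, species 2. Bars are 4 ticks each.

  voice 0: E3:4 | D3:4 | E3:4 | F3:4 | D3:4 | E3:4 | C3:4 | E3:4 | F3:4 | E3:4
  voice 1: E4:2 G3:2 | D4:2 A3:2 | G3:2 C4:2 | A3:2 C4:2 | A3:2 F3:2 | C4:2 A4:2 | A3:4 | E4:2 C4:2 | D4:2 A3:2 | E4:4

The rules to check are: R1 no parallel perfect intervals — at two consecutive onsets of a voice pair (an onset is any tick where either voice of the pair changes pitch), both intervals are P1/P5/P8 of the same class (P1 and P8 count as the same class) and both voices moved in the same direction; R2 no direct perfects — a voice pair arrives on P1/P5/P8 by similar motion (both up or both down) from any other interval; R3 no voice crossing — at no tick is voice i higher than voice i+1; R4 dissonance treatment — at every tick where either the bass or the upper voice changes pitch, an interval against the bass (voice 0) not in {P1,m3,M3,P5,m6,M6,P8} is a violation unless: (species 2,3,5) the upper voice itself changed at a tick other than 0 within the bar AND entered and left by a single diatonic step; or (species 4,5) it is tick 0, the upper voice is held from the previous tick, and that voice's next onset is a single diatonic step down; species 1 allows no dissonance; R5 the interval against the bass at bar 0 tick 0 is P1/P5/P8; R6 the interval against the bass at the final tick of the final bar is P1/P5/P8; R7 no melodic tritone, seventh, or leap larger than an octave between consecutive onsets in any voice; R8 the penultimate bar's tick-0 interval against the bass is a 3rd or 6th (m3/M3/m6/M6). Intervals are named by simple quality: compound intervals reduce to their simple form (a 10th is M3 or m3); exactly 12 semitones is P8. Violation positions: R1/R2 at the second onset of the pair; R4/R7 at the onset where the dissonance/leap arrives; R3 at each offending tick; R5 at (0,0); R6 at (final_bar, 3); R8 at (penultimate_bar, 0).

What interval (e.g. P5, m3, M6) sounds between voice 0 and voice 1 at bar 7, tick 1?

voice 0=E3 voice 1=E4 -> P8

P8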